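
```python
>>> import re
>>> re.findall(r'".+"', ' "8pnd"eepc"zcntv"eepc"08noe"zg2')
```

Scanning left to right: at [1:29] → '"8pnd"eepc"zcntv"eepc"08noe"'.
With no groups in the pattern, `findall` gives back each whole match — 1 here.

['"8pnd"eepc"zcntv"eepc"08noe"']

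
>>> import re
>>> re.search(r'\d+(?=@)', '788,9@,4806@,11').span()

The lookaround is zero-width — it requires the adjacent text to match without consuming it, so the asserted text isn't part of the match.
Unlike `match`, `search` isn't anchored — it looks for the pattern anywhere in the string.
The match spans [4:5] → '9'.

(4, 5)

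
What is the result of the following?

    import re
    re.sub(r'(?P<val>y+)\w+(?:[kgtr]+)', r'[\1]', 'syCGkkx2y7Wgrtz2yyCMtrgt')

's[y]'

This matches one or more of a literal 'y' (captured as 'val'); then one or more of a word character; then one or more of one of [kgtr] (non-capturing group).
Matches: at [1:24] → 'yCGkkx2y7Wgrtz2yyCMtrgt'.
Each match is replaced using the text its own group 1 captured.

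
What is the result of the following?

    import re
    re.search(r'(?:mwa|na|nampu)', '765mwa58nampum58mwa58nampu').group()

'mwa'

The match spans [3:6] → 'mwa'.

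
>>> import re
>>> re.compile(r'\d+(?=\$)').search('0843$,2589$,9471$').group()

The lookaround is zero-width — it requires the adjacent text to match without consuming it, so the asserted text isn't part of the match.
The match spans [0:4] → '0843'.

'0843'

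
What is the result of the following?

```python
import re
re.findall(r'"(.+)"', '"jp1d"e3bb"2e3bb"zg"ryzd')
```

['jp1d"e3bb"2e3bb"zg']

With a single group, `findall` returns only what that group captured — 1 item.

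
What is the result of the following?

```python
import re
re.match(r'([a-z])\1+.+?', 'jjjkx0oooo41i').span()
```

(0, 4)

`re.match` only tries the pattern at the start of the string.
The match spans [0:4] → 'jjjk'.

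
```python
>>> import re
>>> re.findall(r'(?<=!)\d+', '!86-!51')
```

Because the assertion is zero-width, the text it checks is not consumed and won't appear in the result.
No capturing groups, so `findall` returns the 2 full match strings.

['86', '51']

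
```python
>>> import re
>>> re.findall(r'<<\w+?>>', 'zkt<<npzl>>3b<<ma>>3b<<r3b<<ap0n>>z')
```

['<<npzl>>', '<<ma>>', '<<ap0n>>']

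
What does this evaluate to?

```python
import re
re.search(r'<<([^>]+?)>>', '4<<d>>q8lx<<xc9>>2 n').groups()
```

('d',)

The match spans [1:6] → '<<d>>'.
Captured: group 1 = 'd'.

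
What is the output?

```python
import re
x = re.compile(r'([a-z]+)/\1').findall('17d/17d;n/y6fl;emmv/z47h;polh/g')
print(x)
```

The backreference `\1` re-matches whatever the first group consumed, character for character.
With a single group, `findall` returns only what that group captured — 0 items.
Nothing in the string satisfies the pattern, so the list is empty.

[]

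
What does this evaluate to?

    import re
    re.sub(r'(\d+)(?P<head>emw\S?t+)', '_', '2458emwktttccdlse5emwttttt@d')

'_ccdlse_@d'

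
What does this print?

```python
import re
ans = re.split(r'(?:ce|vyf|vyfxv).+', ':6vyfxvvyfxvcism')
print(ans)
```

Matches to split on: at [2:16] → 'vyfxvvyfxvcism'.
`split` removes every match and returns the 2 fragments in between.

[':6', '']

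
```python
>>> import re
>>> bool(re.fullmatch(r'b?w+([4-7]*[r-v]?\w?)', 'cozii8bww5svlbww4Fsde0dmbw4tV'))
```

False

`fullmatch` succeeds only if the pattern covers the string from start to end.
Here the string isn't matched end-to-end, so the call returns None, and `bool(None)` is False.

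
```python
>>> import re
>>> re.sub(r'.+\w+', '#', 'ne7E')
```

'#'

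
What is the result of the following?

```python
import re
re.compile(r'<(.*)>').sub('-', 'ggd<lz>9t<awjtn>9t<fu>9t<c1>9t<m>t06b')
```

Matches: at [3:33] → '<lz>9t<awjtn>9t<fu>9t<c1>9t<m>'.
Every occurrence is swapped for '-'.

'ggd-t06b'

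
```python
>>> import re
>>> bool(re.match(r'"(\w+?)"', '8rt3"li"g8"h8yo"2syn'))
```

False

`match` is anchored at position 0; if the pattern doesn't fit there, it returns None.
Here the pattern fails at index 0, so the call returns None, and `bool(None)` is False.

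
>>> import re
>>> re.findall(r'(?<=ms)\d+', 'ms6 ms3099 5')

The `(?=…)`/`(?<=…)` assertion just peeks at neighbouring text; it doesn't advance the match position.
Matches: at [2:3] → '6'; at [6:10] → '3099'.
No capturing groups, so `findall` returns the 2 full match strings.

['6', '3099']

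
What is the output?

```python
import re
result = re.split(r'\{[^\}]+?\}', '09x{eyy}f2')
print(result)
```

Matches to split on: at [3:8] → '{eyy}'.
Splitting on the pattern gives 2 pieces.

['09x', 'f2']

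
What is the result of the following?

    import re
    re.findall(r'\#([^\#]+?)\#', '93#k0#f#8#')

Matches: at [2:6] match '#k0#', group 1 = 'k0'; at [7:10] match '#8#', group 1 = '8'.
`findall` collects group 1 from each match (2 total).

['k0', '8']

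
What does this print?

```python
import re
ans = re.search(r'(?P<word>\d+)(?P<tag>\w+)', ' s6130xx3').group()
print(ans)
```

6130xx3

The match spans [2:9] → '6130xx3'.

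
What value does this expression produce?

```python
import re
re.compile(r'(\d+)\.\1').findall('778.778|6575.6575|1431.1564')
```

['778', '6575', '1']

A backreference is literal: `\1` must see the identical characters the first group matched.
Scanning left to right: at [0:7] match '778.778', group 1 = '778'; at [8:17] match '6575.6575', group 1 = '6575'; at [21:24] match '1.1', group 1 = '1'.
One capturing group, so `findall` returns just the captured substring from each match — 3 in all.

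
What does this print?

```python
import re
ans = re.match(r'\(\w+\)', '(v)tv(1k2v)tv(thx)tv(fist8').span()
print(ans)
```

(0, 3)

`re.match` won't scan ahead — the pattern has to work from the very first character.
The match spans [0:3] → '(v)'.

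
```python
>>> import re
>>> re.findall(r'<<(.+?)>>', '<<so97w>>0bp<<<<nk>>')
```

['so97w', '<<nk']

Lazy quantifiers expand one character at a time until the remainder of the pattern can match.
`findall` collects group 1 from each match (2 total).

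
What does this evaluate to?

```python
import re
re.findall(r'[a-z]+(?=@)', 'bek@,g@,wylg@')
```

['bek', 'g', 'wylg']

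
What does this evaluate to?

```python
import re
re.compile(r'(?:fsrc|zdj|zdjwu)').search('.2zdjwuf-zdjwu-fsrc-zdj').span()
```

`|` is ordered: at each position the engine commits to the first alternative that works.
`search` walks the string left to right and returns the first match it finds.
The match spans [2:5] → 'zdj'.

(2, 5)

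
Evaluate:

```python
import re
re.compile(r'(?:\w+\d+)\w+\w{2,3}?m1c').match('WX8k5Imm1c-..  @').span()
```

(0, 10)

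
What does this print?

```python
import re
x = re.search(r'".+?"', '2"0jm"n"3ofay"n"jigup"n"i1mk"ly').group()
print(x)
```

"0jm"

A non-greedy quantifier consumes as few characters as it can — just enough that the remainder of the pattern still matches from where it stops; whatever follows it matches normally.
The match spans [1:6] → '"0jm"'.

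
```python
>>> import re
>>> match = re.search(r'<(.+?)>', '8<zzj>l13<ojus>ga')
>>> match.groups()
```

('zzj',)

A non-greedy quantifier consumes as few characters as it can — just enough that the remainder of the pattern still matches from where it stops; whatever follows it matches normally.
`re.search` scans for the first position where the pattern succeeds.
The match spans [1:6] → '<zzj>'.
Captured: group 1 = 'zzj'.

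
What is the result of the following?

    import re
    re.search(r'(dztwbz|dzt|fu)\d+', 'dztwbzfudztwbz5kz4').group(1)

The match spans [8:15] → 'dztwbz5'.
Captured: group 1 = 'dztwbz'.

'dztwbz'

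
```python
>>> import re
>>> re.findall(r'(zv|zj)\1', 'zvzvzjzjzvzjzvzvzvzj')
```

['zv', 'zj', 'zv']

The backreference `\1` re-matches whatever the first group consumed, character for character.
Walking the string: at [0:4] match 'zvzv', group 1 = 'zv'; at [4:8] match 'zjzj', group 1 = 'zj'; at [12:16] match 'zvzv', group 1 = 'zv'.
`findall` collects group 1 from each match (3 total).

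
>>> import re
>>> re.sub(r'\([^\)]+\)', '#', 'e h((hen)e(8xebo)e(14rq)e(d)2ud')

Every occurrence is swapped for '#'.

'e h#e#e#e#2ud'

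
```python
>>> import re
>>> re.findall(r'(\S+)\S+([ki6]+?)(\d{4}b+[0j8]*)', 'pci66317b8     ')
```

[('pc', '6', '6317b8')]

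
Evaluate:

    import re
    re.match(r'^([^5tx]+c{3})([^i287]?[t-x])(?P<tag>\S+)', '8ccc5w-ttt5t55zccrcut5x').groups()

('8ccc', '5w', '-ttt5t55zccrcut5x')

This matches anchored at the start of the string; then one or more of any character except [5tx], then exactly 3 of a literal 'c' (captured); then optionally any character except [i287], then a character in [t-x] (captured); then one or more of a non-whitespace character (captured as 'tag').
`match` is anchored at position 0; if the pattern doesn't fit there, it returns None.
The match spans [0:23] → '8ccc5w-ttt5t55zccrcut5x'.
Captured: group 1 = '8ccc', group 2 = '5w', group 3 = '-ttt5t55zccrcut5x'.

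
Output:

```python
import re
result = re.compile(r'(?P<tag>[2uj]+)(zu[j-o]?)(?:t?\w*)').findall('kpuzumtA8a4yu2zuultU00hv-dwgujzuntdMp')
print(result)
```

[('u', 'zum'), ('uj', 'zun')]

Pattern: one or more of one of [2uj] (captured as 'tag'); then the literal 'zu', then optionally a character in [j-o] (captured); then optionally a literal 't', then zero or more of a word character (non-capturing group).
Matches: at [2:24] match 'uzumtA8a4yu2zuultU00hv', groups = ('u', 'zum'); at [28:37] match 'ujzuntdMp', groups = ('uj', 'zun').
2 groups means each result is a tuple of 2 captured strings — 2 here.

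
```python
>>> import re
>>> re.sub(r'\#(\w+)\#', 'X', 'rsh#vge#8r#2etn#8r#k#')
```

'rshX8rX8rX'

Matches: at [3:8] → '#vge#'; at [10:16] → '#2etn#'; at [18:21] → '#k#'.
Each match is replaced by 'X'.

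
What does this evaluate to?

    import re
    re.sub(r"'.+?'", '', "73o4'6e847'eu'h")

"73o4eu'h"

With the lazy modifier that quantifier settles for the fewest repetitions that let the rest of the pattern succeed (the atoms after it are unaffected and can still be greedy).
Matches: at [4:11] → "'6e847'".
`sub` substitutes '' at each match site.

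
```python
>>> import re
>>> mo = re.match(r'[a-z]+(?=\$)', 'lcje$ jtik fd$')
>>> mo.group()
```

'lcje'

Because the assertion is zero-width, the text it checks is not consumed and won't appear in the result.
`re.match` won't scan ahead — the pattern has to work from the very first character.
The match spans [0:4] → 'lcje'.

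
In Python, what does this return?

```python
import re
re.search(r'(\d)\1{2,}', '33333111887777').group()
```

'33333'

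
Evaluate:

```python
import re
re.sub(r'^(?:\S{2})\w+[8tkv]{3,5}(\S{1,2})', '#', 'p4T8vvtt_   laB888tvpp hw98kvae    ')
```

Pattern: anchored at the start of the string; then exactly 2 of a non-whitespace character (non-capturing group); then one or more of a word character, then 3 to 5 of one of [8tkv]; then 1 to 2 of a non-whitespace character (captured).
`sub` substitutes '#' at each match site.

'#   laB888tvpp hw98kvae    '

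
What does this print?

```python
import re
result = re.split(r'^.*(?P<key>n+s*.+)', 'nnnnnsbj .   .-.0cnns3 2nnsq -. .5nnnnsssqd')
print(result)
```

['', 'nsssqd', '']

The pattern matches anchored at the start of the string; then zero or more of any character; then one or more of a literal 'n', then zero or more of a literal 's', then one or more of any character (captured as 'key').
Matches to split on: at [0:43] → 'nnnnnsbj .   .-.0cnns3 2nnsq -. .5nnnnsssqd'.
Because the pattern has a capturing group, `split` also inserts each captured text between the pieces.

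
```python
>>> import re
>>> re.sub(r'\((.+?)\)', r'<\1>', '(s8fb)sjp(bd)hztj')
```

Matches: at [0:6] → '(s8fb)'; at [9:13] → '(bd)'.
The replacement refers to a captured group, so each match is rewritten using its own captured text.

'<s8fb>sjp<bd>hztj'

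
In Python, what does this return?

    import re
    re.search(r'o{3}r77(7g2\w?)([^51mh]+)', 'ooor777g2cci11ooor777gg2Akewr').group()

Pattern: exactly 3 of the literal 'o', then the literal 'r77'; then the literal '7g2', then optionally a word character (captured); then one or more of any character except [51mh] (captured).
`search` walks the string left to right and returns the first match it finds.
The match spans [0:12] → 'ooor777g2cci'.
Captured: group 1 = '7g2c', group 2 = 'ci'.

'ooor777g2cci'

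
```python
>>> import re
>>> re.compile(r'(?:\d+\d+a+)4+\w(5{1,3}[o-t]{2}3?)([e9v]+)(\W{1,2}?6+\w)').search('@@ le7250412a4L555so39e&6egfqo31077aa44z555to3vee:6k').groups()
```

The pattern matches one or more of a digit, then one or more of a digit, then one or more of the literal 'a' (non-capturing group); then one or more of the literal '4', then a word character; then 1 to 3 of the literal '5', then exactly 2 of a character in [o-t], then optionally a literal '3' (captured); then one or more of one of [e9v] (captured); then 1 to 2 of a non-word character (lazy), then one or more of a literal '6', then a word character (captured).
`search` walks the string left to right and returns the first match it finds.
The match spans [5:26] → '7250412a4L555so39e&6e'.
Captured: group 1 = '555so3', group 2 = '9e', group 3 = '&6e'.

('555so3', '9e', '&6e')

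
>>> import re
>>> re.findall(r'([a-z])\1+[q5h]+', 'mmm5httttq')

['m', 't']

After group 1 captures some text, `\1` only succeeds where that same text appears again.
Matches: at [0:5] match 'mmm5h', group 1 = 'm'; at [5:10] match 'ttttq', group 1 = 't'.
Because there's exactly one group, `findall` drops the full match and keeps group 1 from each hit.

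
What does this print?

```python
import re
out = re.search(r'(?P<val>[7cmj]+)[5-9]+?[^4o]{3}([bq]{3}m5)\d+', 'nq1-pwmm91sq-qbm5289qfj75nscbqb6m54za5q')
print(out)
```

Pattern: one or more of one of [7cmj] (captured as 'val'); then one or more of a character in [5-9] (lazy), then exactly 3 of any character except [4o]; then exactly 3 of one of [bq], then the literal 'm5' (captured); then one or more of a digit.
Here no position works, so the call returns None.

None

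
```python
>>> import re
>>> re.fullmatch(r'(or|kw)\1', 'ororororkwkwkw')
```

None

`\1` has to match the exact text group 1 already captured.
`fullmatch` succeeds only if the pattern covers the string from start to end.
Here there's no way to consume every character, so the call returns None.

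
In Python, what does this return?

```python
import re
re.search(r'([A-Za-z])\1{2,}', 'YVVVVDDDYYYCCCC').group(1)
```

'V'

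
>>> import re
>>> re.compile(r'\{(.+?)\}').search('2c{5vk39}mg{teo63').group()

`re.search` scans for the first position where the pattern succeeds.
The match spans [2:9] → '{5vk39}'.
Captured: group 1 = '5vk39'.

'{5vk39}'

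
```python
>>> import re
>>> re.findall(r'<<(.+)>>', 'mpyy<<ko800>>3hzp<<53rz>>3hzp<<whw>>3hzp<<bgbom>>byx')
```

Walking the string: at [4:49] match '<<ko800>>3hzp<<53rz>>3hzp<<whw>>3hzp<<bgbom>>', group 1 = 'ko800>>3hzp<<53rz>>3hzp<<whw>>3hzp<<bgbom'.
`findall` collects group 1 from the one match (1 total).

['ko800>>3hzp<<53rz>>3hzp<<whw>>3hzp<<bgbom']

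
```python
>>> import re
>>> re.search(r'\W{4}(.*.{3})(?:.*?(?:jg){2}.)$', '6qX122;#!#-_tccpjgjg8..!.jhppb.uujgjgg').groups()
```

('-_tccpjgjg8..!.jhppb.uu',)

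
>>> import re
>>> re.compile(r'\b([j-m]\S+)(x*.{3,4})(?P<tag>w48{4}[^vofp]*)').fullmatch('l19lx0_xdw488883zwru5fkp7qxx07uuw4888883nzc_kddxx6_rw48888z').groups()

This matches a word boundary (`\b`, zero-width); then a character in [j-m], then one or more of a non-whitespace character (captured); then zero or more of a literal 'x', then 3 to 4 of any character (captured); then the literal 'w4', then exactly 4 of the literal '8', then zero or more of any character except [vofp] (captured as 'tag').
`fullmatch` succeeds only if the pattern covers the string from start to end.
The match spans [0:59] → 'l19lx0_xdw488883zwru5fkp7qxx07uuw4888883nzc_kddxx6_rw48888z'.
Captured: group 1 = 'l19lx0_xdw488883zwru5fkp7qxx07uuw4888883nzc_kddxx', group 2 = '6_r', group 3 = 'w48888z'.

('l19lx0_xdw488883zwru5fkp7qxx07uuw4888883nzc_kddxx', '6_r', 'w48888z')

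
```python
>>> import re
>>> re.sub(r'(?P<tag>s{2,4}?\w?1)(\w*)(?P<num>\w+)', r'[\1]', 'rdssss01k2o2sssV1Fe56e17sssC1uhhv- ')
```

'rd[ssss01]- '

This matches 2 to 4 of a literal 's' (lazy), then optionally a word character, then the literal '1' (captured as 'tag'); then zero or more of a word character (captured); then one or more of a word character (captured as 'num').
Matches: at [2:33] → 'ssss01k2o2sssV1Fe56e17sssC1uhhv'.
Each match is replaced using the text its own group 1 captured.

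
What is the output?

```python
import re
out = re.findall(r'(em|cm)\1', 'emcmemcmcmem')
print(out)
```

`\1` has to match the exact text group 1 already captured.
Scanning left to right: at [6:10] match 'cmcm', group 1 = 'cm'.
One capturing group, so `findall` returns just the captured substring from the one match — 1 in all.

['cm']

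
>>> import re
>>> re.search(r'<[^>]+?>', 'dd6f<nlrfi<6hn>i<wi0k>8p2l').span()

(4, 15)

Unlike `match`, `search` isn't anchored — it looks for the pattern anywhere in the string.
The match spans [4:15] → '<nlrfi<6hn>'.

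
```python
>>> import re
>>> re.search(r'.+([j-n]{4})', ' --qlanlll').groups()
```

The match spans [0:10] → ' --qlanlll'.
Captured: group 1 = 'nlll'.

('nlll',)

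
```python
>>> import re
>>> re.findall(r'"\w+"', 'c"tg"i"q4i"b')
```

['"tg"', '"q4i"']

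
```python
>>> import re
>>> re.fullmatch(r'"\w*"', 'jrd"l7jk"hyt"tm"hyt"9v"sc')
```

None

For `fullmatch`, every character of the input must be accounted for by the pattern.
Here the string isn't matched end-to-end, so the call returns None.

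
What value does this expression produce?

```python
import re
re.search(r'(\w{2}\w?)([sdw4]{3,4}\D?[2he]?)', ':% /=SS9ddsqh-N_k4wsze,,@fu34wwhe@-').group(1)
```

The match spans [5:13] → 'SS9ddsqh'.
Captured: group 1 = 'SS9', group 2 = 'ddsqh'.

'SS9'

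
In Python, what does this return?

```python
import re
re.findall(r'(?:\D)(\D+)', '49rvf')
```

['vf']

With a single group, `findall` returns only what that group captured — 1 item.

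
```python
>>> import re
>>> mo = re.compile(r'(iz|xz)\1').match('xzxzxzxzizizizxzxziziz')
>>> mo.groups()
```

('xz',)

`\1` has to match the exact text group 1 already captured.
`match` is anchored at position 0; if the pattern doesn't fit there, it returns None.
The match spans [0:4] → 'xzxz'.
Captured: group 1 = 'xz'.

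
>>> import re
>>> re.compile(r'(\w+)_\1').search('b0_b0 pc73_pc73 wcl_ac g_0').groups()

('b0',)

The match spans [0:5] → 'b0_b0'.
Captured: group 1 = 'b0'.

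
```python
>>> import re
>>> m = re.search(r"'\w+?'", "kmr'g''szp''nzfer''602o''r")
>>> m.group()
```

`re.search` scans for the first position where the pattern succeeds.
The match spans [3:6] → "'g'".

"'g'"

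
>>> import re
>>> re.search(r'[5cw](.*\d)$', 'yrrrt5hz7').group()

'5hz7'

Pattern: one of [5cw]; then zero or more of any character, then a digit (captured); then anchored at the end.
The match spans [5:9] → '5hz7'.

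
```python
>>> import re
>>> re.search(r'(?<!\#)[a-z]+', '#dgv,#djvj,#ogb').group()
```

'gv'

The negative lookahead/lookbehind blocks any match where the forbidden context is present.
`re.search` tries every starting position until one works.
The match spans [2:4] → 'gv'.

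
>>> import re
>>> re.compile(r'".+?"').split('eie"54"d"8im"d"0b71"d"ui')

['eie', 'd', 'd', 'd"ui']

The `?` after the quantifier makes it lazy — it takes as little as possible before letting the rest of the pattern try.
Each match becomes a cut point; 4 segments remain.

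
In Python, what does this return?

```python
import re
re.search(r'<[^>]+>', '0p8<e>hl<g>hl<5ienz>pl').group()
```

'<e>'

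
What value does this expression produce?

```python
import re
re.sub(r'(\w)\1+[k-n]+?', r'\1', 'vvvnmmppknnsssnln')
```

The backreference `\1` re-matches whatever the first group consumed, character for character.
Matches: at [0:4] → 'vvvn'; at [6:9] → 'ppk'; at [11:15] → 'sssn'.
Each match is replaced using the text its own group 1 captured.

'vmmpnnsln'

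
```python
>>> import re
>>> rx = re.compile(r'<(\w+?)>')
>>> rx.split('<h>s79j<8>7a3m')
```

['', 'h', 's79j', '8', '7a3m']

Matches to split on: at [0:3] → '<h>'; at [7:10] → '<8>'.
With a capturing group present, the delimiter's captured portion is kept in the result list.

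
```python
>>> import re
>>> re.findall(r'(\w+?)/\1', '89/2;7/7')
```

`\1` has to match the exact text group 1 already captured.
One capturing group, so `findall` returns just the captured substring from the one match — 1 in all.

['7']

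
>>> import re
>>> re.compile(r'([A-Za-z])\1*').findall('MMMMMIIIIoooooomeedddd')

`\1` has to match the exact text group 1 already captured.
Scanning left to right: at [0:5] match 'MMMMM', group 1 = 'M'; at [5:9] match 'IIII', group 1 = 'I'; at [9:15] match 'oooooo', group 1 = 'o'; at [15:16] match 'm', group 1 = 'm'; at [16:18] match 'ee', group 1 = 'e'; ….
Because there's exactly one group, `findall` drops the full match and keeps group 1 from each hit.

['M', 'I', 'o', 'm', 'e', 'd']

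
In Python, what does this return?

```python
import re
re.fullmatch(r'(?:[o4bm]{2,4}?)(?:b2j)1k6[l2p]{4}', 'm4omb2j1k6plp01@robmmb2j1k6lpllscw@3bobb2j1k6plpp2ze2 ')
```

For `fullmatch`, every character of the input must be accounted for by the pattern.
Here there's no way to consume every character, so the call returns None.

None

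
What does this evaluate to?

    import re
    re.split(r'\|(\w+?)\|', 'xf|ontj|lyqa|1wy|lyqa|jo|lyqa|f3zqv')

['xf', 'ontj', 'lyqa', '1wy', 'lyqa', 'jo', 'lyqa|f3zqv']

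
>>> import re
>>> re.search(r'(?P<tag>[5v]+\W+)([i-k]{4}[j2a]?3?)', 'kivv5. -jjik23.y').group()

'vv5. -jjik23'

Pattern: one or more of one of [5v], then one or more of a non-word character (captured as 'tag'); then exactly 4 of a character in [i-k], then optionally one of [j2a], then optionally a literal '3' (captured).
The match spans [2:14] → 'vv5. -jjik23'.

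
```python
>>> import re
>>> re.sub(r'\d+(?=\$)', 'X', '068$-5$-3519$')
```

Because the assertion is zero-width, the text it checks is not consumed and won't appear in the result.
Matches: at [0:3] → '068'; at [5:6] → '5'; at [8:12] → '3519'.
Each match is replaced by 'X'.

'X$-X$-X$'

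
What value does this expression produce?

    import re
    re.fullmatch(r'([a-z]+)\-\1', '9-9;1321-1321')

None

A backreference is literal: `\1` must see the identical characters the first group matched.
`re.fullmatch` is like wrapping the pattern in `^…$` (in single-line mode).
Here there's no way to consume every character, so the call returns None.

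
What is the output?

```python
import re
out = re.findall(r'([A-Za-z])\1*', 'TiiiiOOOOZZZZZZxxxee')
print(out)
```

The backreference `\1` re-matches whatever the first group consumed, character for character.
`findall` collects group 1 from each match (6 total).

['T', 'i', 'O', 'Z', 'x', 'e']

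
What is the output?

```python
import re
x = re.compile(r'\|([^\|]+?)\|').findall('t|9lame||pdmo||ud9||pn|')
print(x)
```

['9lame', 'pdmo', 'ud9', 'pn']

Walking the string: at [1:8] match '|9lame|', group 1 = '9lame'; at [8:14] match '|pdmo|', group 1 = 'pdmo'; at [14:19] match '|ud9|', group 1 = 'ud9'; at [19:23] match '|pn|', group 1 = 'pn'.
Because there's exactly one group, `findall` drops the full match and keeps group 1 from each hit.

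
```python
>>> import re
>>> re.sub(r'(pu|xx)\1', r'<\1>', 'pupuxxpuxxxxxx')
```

A backreference is literal: `\1` must see the identical characters the first group matched.
`\1` in the replacement pulls in group 1's text for each match.

'<pu>xxpu<xx>xx'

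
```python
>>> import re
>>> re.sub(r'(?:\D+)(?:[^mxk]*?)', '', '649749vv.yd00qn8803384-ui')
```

The pattern matches one or more of a non-digit (non-capturing group); then zero or more of any character except [mxk] (lazy) (non-capturing group).
With the lazy modifier that quantifier settles for the fewest repetitions that let the rest of the pattern succeed (the atoms after it are unaffected and can still be greedy).
Matches: at [6:11] → 'vv.yd'; at [13:15] → 'qn'; at [22:25] → '-ui'.
Each match is replaced by ''.

'649749008803384'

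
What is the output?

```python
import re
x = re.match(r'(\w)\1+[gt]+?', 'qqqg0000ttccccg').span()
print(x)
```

The backreference `\1` re-matches whatever the first group consumed, character for character.
With `match`, the pattern is implicitly anchored at the beginning.
The match spans [0:4] → 'qqqg'.
Captured: group 1 = 'q'.

(0, 4)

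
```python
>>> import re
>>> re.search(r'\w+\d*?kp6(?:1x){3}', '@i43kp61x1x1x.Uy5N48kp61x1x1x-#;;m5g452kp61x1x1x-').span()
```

The pattern matches one or more of a word character; then zero or more of a digit (lazy); then the literal 'kp6', then the literal '1x' repeated 3 times.
Unlike `match`, `search` isn't anchored — it looks for the pattern anywhere in the string.
The match spans [1:13] → 'i43kp61x1x1x'.

(1, 13)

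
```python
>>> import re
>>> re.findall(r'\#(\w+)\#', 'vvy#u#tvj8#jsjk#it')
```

Because there's exactly one group, `findall` drops the full match and keeps group 1 from each hit.

['u', 'jsjk']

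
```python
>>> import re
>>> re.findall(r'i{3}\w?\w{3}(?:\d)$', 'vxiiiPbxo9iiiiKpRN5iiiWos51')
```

The pattern matches exactly 3 of a literal 'i', then optionally a word character, then exactly 3 of a word character; then a digit (non-capturing group); then anchored at the end.
No capturing groups, so `findall` returns the 1 full match string.

['iiiWos51']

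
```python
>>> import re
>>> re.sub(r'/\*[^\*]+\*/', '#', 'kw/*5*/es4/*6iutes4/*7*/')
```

Matches: at [2:7] → '/*5*/'; at [19:24] → '/*7*/'.
`sub` substitutes '#' at each match site.

'kw#es4/*6iutes4#'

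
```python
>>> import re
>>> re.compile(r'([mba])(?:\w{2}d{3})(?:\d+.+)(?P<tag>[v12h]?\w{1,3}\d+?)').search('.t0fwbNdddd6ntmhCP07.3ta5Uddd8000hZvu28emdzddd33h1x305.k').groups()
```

Pattern: one of [mba] (captured); then exactly 2 of a word character, then exactly 3 of a literal 'd' (non-capturing group); then one or more of a digit, then one or more of any character (non-capturing group); then optionally one of [v12h], then 1 to 3 of a word character, then one or more of a digit (lazy) (captured as 'tag').
`re.search` tries every starting position until one works.
The match spans [5:54] → 'bNdddd6ntmhCP07.3ta5Uddd8000hZvu28emdzddd33h1x305'.
Captured: group 1 = 'b', group 2 = '05'.

('b', '05')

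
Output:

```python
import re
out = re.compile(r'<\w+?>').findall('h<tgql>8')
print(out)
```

['<tgql>']

Matches: at [1:7] → '<tgql>'.
Since nothing is captured, `findall` lists the 1 matched substring directly.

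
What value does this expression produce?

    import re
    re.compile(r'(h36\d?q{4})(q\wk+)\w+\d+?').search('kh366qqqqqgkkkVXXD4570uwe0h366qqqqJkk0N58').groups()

The match spans [1:41] → 'h366qqqqqgkkkVXXD4570uwe0h366qqqqJkk0N58'.
Captured: group 1 = 'h366qqqq', group 2 = 'qgkkk'.

('h366qqqq', 'qgkkk')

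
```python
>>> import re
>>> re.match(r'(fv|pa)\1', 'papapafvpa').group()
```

`\1` is not a pattern — it's the concrete string captured by group 1, re-applied verbatim.
`re.match` won't scan ahead — the pattern has to work from the very first character.
The match spans [0:4] → 'papa'.
Captured: group 1 = 'pa'.

'papa'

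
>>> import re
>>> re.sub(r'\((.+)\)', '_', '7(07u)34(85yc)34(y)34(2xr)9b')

'7_9b'

Matches: at [1:26] → '(07u)34(85yc)34(y)34(2xr)'.
Each match is replaced by '_'.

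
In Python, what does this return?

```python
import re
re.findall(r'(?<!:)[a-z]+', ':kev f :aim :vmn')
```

['ev', 'f', 'im', 'mn']

Because the assertion is negative and zero-width, positions next to the forbidden text are skipped.
No capturing groups, so `findall` returns the 4 full match strings.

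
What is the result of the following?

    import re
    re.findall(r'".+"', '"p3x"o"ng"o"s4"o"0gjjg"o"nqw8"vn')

With no groups in the pattern, `findall` gives back each whole match — 1 here.

['"p3x"o"ng"o"s4"o"0gjjg"o"nqw8"']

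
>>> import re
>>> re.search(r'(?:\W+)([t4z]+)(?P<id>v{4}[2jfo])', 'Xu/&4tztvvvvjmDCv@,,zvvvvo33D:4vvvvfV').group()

'/&4tztvvvvj'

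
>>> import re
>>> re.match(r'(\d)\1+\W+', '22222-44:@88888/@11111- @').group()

The backreference `\1` re-matches whatever the first group consumed, character for character.
`re.match` won't scan ahead — the pattern has to work from the very first character.
The match spans [0:6] → '22222-'.
Captured: group 1 = '2'.

'22222-'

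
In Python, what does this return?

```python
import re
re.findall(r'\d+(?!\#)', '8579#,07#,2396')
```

['857', '0', '2396']

The negative lookahead/lookbehind blocks any match where the forbidden context is present.
Walking the string: at [0:3] → '857'; at [6:7] → '0'; at [10:14] → '2396'.
Since nothing is captured, `findall` lists the 3 matched substrings directly.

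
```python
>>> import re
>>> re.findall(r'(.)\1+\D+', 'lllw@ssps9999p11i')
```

A backreference is literal: `\1` must see the identical characters the first group matched.
One capturing group, so `findall` returns just the captured substring from each match — 3 in all.

['l', '9', '1']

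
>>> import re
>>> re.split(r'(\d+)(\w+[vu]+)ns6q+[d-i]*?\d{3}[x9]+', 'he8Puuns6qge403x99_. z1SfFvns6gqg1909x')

['he', '8', 'Puu', '_. z1SfFvns6gqg1909x']

With a capturing group present, the delimiter's captured portion is kept in the result list.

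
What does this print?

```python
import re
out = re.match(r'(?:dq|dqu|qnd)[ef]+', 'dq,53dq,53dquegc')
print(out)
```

`match` is anchored at position 0; if the pattern doesn't fit there, it returns None.
Here the string doesn't start with a match, so the call returns None.

None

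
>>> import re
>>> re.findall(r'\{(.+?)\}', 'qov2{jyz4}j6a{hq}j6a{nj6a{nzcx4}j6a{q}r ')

['jyz4', 'hq', 'nj6a{nzcx4', 'q']

Lazy quantifiers expand one character at a time until the remainder of the pattern can match.
Because there's exactly one group, `findall` drops the full match and keeps group 1 from each hit.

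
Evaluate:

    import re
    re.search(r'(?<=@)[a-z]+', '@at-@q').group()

Lookahead/lookbehind check context without consuming it, so the matched span excludes the asserted characters.
`re.search` tries every starting position until one works.
The match spans [1:3] → 'at'.

'at'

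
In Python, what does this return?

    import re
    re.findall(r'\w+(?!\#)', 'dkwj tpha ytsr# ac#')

['dkwj', 'tpha', 'yts', 'a']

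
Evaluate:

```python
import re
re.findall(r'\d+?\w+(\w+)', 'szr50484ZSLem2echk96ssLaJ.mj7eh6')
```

['J', '6']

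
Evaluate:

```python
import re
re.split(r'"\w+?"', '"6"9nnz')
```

Matches to split on: at [0:3] → '"6"'.
The string is cut at each match, leaving 2 pieces.

['', '9nnz']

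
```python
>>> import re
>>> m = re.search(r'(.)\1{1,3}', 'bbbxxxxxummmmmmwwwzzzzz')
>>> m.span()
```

(0, 3)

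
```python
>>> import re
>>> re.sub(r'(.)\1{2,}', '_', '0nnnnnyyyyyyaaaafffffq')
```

'0____q'

`\1` has to match the exact text group 1 already captured.
Matches: at [1:6] → 'nnnnn'; at [6:12] → 'yyyyyy'; at [12:16] → 'aaaa'; at [16:21] → 'fffff'.
Each match is replaced by '_'.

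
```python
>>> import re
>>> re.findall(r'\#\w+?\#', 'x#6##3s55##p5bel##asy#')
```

['#6#', '#3s55#', '#p5bel#', '#asy#']

Since nothing is captured, `findall` lists the 4 matched substrings directly.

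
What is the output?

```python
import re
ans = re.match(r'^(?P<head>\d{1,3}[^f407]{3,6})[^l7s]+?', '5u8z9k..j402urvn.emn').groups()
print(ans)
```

Pattern: anchored at the start of the string; then 1 to 3 of a digit, then 3 to 6 of any character except [f407] (captured as 'head'); then one or more of any character except [l7s] (lazy).
`match` is anchored at position 0; if the pattern doesn't fit there, it returns None.
The match spans [0:8] → '5u8z9k..'.
Captured: group 1 = '5u8z9k.'.

('5u8z9k.',)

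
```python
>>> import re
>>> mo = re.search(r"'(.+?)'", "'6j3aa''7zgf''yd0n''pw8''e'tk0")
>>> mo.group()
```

"'6j3aa'"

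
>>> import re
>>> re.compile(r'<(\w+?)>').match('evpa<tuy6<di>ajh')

`re.match` won't scan ahead — the pattern has to work from the very first character.
Here the string doesn't start with a match, so the call returns None.

None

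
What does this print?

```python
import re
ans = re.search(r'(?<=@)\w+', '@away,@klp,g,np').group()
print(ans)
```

away

The `(?=…)`/`(?<=…)` assertion just peeks at neighbouring text; it doesn't advance the match position.
Unlike `match`, `search` isn't anchored — it looks for the pattern anywhere in the string.
The match spans [1:5] → 'away'.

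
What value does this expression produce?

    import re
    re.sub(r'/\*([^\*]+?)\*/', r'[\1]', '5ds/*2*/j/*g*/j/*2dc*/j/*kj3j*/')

'5ds[2]j[g]j[2dc]j[kj3j]'

Matches: at [3:8] → '/*2*/'; at [9:14] → '/*g*/'; at [15:22] → '/*2dc*/'; at [23:31] → '/*kj3j*/'.
`\1` in the replacement pulls in group 1's text for each match.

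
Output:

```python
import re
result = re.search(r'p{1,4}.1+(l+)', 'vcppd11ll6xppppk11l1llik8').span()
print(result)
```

This matches 1 to 4 of a literal 'p', then any character, then one or more of the literal '1'; then one or more of a literal 'l' (captured).
`re.search` scans for the first position where the pattern succeeds.
The match spans [2:9] → 'ppd11ll'.
Captured: group 1 = 'll'.

(2, 9)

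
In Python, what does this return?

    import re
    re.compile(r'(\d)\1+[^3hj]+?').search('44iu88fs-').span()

The backreference `\1` re-matches whatever the first group consumed, character for character.
The match spans [0:3] → '44i'.

(0, 3)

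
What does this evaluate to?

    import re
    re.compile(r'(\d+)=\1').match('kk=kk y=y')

None

The backreference `\1` re-matches whatever the first group consumed, character for character.
`re.match` won't scan ahead — the pattern has to work from the very first character.
Here position 0 doesn't satisfy it, so the call returns None.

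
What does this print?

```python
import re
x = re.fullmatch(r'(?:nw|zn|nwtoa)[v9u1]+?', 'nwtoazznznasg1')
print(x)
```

`fullmatch` succeeds only if the pattern covers the string from start to end.
Here the string isn't matched end-to-end, so the call returns None.

None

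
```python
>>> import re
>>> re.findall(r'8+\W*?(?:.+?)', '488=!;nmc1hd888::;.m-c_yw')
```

['88=', '888:']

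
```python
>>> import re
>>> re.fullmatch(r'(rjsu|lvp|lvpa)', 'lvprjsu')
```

None

`fullmatch` succeeds only if the pattern covers the string from start to end.
Here there's no way to consume every character, so the call returns None.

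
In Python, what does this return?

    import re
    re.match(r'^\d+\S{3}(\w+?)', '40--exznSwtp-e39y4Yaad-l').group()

Pattern: anchored at the start of the string; then one or more of a digit; then exactly 3 of a non-whitespace character; then one or more of a word character (lazy) (captured).
`match` is anchored at position 0; if the pattern doesn't fit there, it returns None.
The match spans [0:6] → '40--ex'.
Captured: group 1 = 'x'.

'40--ex'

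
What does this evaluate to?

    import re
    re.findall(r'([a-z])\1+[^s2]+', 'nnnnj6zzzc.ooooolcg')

['n']

A backreference is literal: `\1` must see the identical characters the first group matched.
One capturing group, so `findall` returns just the captured substring from the one match — 1 in all.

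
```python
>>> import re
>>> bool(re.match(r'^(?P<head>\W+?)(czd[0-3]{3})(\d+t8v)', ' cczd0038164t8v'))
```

False

The pattern matches anchored at the start of the string; then one or more of a non-word character (lazy) (captured as 'head'); then the literal 'czd', then exactly 3 of a character in [0-3] (captured); then one or more of a digit, then the literal 't8v' (captured).
`re.match` only tries the pattern at the start of the string.
Here position 0 doesn't satisfy it, so the call returns None, and `bool(None)` is False.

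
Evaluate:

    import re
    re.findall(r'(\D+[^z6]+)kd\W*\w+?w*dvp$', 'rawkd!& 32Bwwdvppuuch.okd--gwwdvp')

This matches one or more of a non-digit, then one or more of any character except [z6] (captured); then the literal 'kd', then zero or more of a non-word character, then one or more of a word character (lazy); then zero or more of a literal 'w', then the literal 'dvp'; then anchored at the end.
`findall` collects group 1 from the one match (1 total).

['rawkd!& 32Bwwdvppuuch.o']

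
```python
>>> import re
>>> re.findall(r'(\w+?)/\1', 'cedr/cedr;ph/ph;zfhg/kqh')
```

['cedr', 'ph']

`\1` has to match the exact text group 1 already captured.
One capturing group, so `findall` returns just the captured substring from each match — 2 in all.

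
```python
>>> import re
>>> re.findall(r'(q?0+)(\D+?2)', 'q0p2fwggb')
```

The pattern matches optionally the literal 'q', then one or more of a literal '0' (captured); then one or more of a non-digit (lazy), then a literal '2' (captured).
Scanning left to right: at [0:4] match 'q0p2', groups = ('q0', 'p2').
2 groups means the one result is a tuple of 2 captured strings — 1 here.

[('q0', 'p2')]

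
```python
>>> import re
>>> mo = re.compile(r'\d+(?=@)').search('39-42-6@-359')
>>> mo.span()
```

(6, 7)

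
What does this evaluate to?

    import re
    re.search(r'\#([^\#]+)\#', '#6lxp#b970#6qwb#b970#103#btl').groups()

The match spans [0:6] → '#6lxp#'.
Captured: group 1 = '6lxp'.

('6lxp',)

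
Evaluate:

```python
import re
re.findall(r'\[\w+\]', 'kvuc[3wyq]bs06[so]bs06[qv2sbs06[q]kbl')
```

['[3wyq]', '[so]', '[q]']

`findall` yields the raw match text (3 of them) because the pattern has no groups.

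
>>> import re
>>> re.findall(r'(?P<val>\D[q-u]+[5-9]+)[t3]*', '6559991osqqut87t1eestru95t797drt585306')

['osqqut87', 'estru95', 'drt585']

One capturing group, so `findall` returns just the captured substring from each match — 3 in all.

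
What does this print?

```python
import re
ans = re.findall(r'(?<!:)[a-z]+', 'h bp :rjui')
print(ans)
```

['h', 'bp', 'jui']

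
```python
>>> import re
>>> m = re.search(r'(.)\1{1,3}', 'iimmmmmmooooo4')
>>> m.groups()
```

The match spans [0:2] → 'ii'.
Captured: group 1 = 'i'.

('i',)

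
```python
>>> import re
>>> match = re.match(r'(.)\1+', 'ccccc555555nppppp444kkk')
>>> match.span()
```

(0, 5)

With `match`, the pattern is implicitly anchored at the beginning.
The match spans [0:5] → 'ccccc'.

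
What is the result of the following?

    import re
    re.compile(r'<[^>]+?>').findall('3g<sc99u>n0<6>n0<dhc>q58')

['<sc99u>', '<6>', '<dhc>']

No capturing groups, so `findall` returns the 3 full match strings.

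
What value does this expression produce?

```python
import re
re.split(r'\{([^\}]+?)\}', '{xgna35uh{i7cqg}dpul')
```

`re.split` interleaves the captured-group text with the surrounding fragments.

['', 'xgna35uh{i7cqg', 'dpul']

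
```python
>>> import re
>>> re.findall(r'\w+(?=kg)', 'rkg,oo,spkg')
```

The `(?=…)`/`(?<=…)` assertion just peeks at neighbouring text; it doesn't advance the match position.
Scanning left to right: at [0:1] → 'r'; at [7:9] → 'sp'.
Since nothing is captured, `findall` lists the 2 matched substrings directly.

['r', 'sp']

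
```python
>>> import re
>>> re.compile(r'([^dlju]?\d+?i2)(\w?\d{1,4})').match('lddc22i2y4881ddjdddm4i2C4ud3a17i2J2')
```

`match` is anchored at position 0; if the pattern doesn't fit there, it returns None.
Here position 0 doesn't satisfy it, so the call returns None.

None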